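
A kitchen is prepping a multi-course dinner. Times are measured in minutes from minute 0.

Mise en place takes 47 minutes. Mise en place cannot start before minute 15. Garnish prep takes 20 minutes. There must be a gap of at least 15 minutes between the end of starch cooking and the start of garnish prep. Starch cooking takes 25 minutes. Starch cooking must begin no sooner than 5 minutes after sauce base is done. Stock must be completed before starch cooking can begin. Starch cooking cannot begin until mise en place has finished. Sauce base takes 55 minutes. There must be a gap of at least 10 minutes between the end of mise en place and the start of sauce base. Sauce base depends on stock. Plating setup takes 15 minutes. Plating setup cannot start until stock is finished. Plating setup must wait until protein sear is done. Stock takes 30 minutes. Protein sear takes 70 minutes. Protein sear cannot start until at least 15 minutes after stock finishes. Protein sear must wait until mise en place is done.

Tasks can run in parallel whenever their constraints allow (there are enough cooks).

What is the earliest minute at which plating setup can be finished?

Nothing blocks stock, so it runs from minute 0 to minute 30.
Mise en place cannot begin until its own release at minute 15. It runs from minute 15 to 15 + 47 = minute 62.
For protein sear: stock (finishes minute 30, plus 15-minute gap → minute 45); mise en place (finishes minute 62). Taking the maximum gives a start of minute 62, and it finishes at 62 + 70 = minute 132.
For plating setup: stock (finishes minute 30); protein sear (finishes minute 132). Taking the maximum gives a start of minute 132, and it finishes at 132 + 15 = minute 147.

147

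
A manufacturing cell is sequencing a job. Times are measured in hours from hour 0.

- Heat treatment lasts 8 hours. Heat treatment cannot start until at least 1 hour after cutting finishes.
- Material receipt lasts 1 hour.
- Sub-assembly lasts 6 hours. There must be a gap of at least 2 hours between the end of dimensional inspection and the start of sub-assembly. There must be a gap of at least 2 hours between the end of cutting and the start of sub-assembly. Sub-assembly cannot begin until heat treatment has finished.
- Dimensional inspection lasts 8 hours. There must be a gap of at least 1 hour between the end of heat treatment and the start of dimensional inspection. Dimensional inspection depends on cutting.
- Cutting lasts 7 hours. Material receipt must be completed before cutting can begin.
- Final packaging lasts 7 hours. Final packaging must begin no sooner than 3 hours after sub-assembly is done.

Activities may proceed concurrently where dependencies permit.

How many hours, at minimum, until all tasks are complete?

44

Nothing blocks material receipt, so it runs from hour 0 to hour 1.
After material receipt (finishes hour 1), cutting can start at hour 1 and finishes at hour 8.
After cutting (finishes hour 8, plus 1-hour gap → hour 9), heat treatment can start at hour 9 and finishes at hour 17.
For dimensional inspection: heat treatment (finishes hour 17, plus 1-hour gap → hour 18); cutting (finishes hour 8). Taking the maximum gives a start of hour 18, and it finishes at 18 + 8 = hour 26.
For sub-assembly: dimensional inspection (finishes hour 26, plus 2-hour gap → hour 28); cutting (finishes hour 8, plus 2-hour gap → hour 10); heat treatment (finishes hour 17). Taking the maximum gives a start of hour 28, and it finishes at 28 + 6 = hour 34.
Final packaging waits on sub-assembly (finishes hour 34, plus 3-hour gap → hour 37), so it starts at hour 37 and finishes at 37 + 7 = hour 44.
All tasks are finished once the last one completes. Finish times: Material receipt at 1, Cutting at 8, Heat treatment at 17, Dimensional inspection at 26, Sub-assembly at 34, Final packaging at 44. The latest is hour 44.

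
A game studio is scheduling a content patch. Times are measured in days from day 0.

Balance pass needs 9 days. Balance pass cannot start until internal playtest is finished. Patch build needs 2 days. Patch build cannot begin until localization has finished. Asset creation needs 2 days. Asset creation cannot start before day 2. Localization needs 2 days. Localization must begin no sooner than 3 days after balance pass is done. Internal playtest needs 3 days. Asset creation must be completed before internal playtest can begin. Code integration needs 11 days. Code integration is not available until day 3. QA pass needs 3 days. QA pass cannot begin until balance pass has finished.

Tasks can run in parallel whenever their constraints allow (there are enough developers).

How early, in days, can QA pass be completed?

After its own release at day 2, asset creation can start at day 2 and finishes at day 4.
Internal playtest waits on asset creation (finishes day 4), so it starts at day 4 and finishes at 4 + 3 = day 7.
Balance pass waits on internal playtest (finishes day 7), so it starts at day 7 and finishes at 7 + 9 = day 16.
QA pass cannot begin until balance pass (finishes day 16). It runs from day 16 to 16 + 3 = day 19.

19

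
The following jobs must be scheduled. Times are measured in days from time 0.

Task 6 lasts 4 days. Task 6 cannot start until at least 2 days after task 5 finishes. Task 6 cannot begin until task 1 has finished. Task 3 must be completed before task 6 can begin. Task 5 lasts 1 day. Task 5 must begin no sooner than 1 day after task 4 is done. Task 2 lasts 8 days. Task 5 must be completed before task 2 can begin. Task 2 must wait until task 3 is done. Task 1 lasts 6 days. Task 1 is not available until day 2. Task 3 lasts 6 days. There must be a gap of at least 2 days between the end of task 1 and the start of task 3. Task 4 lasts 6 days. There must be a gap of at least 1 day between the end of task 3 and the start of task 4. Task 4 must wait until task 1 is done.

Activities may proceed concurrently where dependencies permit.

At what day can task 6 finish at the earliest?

31

After its own release at day 2, task 1 can start at day 2 and finishes at day 8.
Task 3 waits on task 1 (finishes day 8, plus 2-day gap → day 10), so it starts at day 10 and finishes at 10 + 6 = day 16.
Task 4 needs all of task 3 (finishes day 16, plus 1-day gap → day 17); task 1 (finishes day 8). That puts its earliest start at day 17; it finishes at 17 + 6 = day 23.
After task 4 (finishes day 23, plus 1-day gap → day 24), task 5 can start at day 24 and finishes at day 25.
Task 6 has to wait for task 5 (finishes day 25, plus 2-day gap → day 27); task 1 (finishes day 8); task 3 (finishes day 16). The latest of these is day 27, so task 6 runs day 27 to 27 + 4 = day 31.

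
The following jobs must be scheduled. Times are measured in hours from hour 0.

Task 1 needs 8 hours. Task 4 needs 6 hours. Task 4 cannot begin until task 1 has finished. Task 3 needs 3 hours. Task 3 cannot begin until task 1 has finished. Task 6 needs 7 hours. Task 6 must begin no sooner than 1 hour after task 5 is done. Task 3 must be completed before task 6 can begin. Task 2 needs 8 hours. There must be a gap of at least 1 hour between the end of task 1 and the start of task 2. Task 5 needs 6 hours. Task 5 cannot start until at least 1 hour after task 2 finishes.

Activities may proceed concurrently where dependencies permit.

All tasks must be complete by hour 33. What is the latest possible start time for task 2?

Nothing follows task 6; the deadline of hour 33 is its only limit. It must start by 33 − 7 = hour 26.
Since task 6 (must start by hour 26, minus 1-hour gap → hour 25) depends on it, task 5 must finish by hour 25. Backing off its 6-hour duration gives a latest start of hour 19.
Task 2 must finish before task 5 (must start by hour 19, minus 1-hour gap → hour 18). With an 8-hour duration, task 2 must start by 18 − 8 = hour 10.

10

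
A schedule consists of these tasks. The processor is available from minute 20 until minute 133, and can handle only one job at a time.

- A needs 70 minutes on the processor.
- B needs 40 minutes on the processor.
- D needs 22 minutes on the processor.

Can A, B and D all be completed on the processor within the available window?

No

The processor window is 133 − 20 = 113 minutes.
Running back to back, the jobs need 70 + 40 + 22 = 132 minutes on the processor.
Since 132 > 113, they cannot all fit.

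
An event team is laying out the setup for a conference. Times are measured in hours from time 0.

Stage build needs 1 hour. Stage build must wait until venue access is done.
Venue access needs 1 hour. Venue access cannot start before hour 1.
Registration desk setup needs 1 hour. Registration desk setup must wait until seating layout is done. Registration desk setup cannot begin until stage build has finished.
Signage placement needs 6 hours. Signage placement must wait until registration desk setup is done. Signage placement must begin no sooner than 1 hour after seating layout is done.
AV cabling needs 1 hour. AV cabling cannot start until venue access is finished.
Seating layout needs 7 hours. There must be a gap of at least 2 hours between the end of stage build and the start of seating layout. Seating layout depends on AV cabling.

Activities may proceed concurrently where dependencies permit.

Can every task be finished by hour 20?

After its own release at hour 1, venue access can start at hour 1 and finishes at hour 2.
AV cabling cannot begin until venue access (finishes hour 2). It runs from hour 2 to 2 + 1 = hour 3.
Stage build cannot begin until venue access (finishes hour 2). It runs from hour 2 to 2 + 1 = hour 3.
Seating layout cannot start until stage build (finishes hour 3, plus 2-hour gap → hour 5); AV cabling (finishes hour 3). The controlling bound is hour 5, so seating layout finishes at 5 + 7 = hour 12.
Registration desk setup has to wait for seating layout (finishes hour 12); stage build (finishes hour 3). The latest of these is hour 12, so registration desk setup runs hour 12 to 12 + 1 = hour 13.
For signage placement: registration desk setup (finishes hour 13); seating layout (finishes hour 12, plus 1-hour gap → hour 13). Taking the maximum gives a start of hour 13, and it finishes at 13 + 6 = hour 19.
Every task is finished by hour 19, which is no later than the deadline of 20, so the schedule is feasible.

Yes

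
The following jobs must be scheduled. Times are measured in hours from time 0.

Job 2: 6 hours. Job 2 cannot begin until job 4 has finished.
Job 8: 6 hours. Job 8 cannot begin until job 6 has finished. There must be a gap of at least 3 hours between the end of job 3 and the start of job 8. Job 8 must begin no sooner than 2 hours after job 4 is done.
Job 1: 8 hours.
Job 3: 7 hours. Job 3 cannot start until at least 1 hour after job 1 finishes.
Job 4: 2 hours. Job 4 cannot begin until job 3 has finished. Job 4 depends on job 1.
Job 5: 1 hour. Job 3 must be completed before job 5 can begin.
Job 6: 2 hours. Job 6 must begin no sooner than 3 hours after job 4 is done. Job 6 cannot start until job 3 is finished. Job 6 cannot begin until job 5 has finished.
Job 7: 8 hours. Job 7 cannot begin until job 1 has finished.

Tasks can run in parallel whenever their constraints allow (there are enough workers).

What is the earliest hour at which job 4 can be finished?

18

Job 1 has no prerequisites, so it starts at hour 0 and finishes at hour 8.
Job 3 waits on job 1 (finishes hour 8, plus 1-hour gap → hour 9), so it starts at hour 9 and finishes at 9 + 7 = hour 16.
Job 4 needs all of job 3 (finishes hour 16); job 1 (finishes hour 8). That puts its earliest start at hour 16; it finishes at 16 + 2 = hour 18.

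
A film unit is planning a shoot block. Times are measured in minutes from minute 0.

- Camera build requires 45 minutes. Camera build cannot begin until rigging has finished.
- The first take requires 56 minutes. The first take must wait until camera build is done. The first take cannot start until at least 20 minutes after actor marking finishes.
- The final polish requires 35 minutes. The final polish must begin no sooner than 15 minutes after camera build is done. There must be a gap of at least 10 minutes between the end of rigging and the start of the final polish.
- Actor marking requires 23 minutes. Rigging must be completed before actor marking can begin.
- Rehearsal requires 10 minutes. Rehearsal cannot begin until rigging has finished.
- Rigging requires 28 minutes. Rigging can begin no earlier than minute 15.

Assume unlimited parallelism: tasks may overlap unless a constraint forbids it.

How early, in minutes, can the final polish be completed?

138

After its own release at minute 15, rigging can start at minute 15 and finishes at minute 43.
Camera build cannot begin until rigging (finishes minute 43). It runs from minute 43 to 43 + 45 = minute 88.
The final polish needs all of camera build (finishes minute 88, plus 15-minute gap → minute 103); rigging (finishes minute 43, plus 10-minute gap → minute 53). That puts its earliest start at minute 103; it finishes at 103 + 35 = minute 138.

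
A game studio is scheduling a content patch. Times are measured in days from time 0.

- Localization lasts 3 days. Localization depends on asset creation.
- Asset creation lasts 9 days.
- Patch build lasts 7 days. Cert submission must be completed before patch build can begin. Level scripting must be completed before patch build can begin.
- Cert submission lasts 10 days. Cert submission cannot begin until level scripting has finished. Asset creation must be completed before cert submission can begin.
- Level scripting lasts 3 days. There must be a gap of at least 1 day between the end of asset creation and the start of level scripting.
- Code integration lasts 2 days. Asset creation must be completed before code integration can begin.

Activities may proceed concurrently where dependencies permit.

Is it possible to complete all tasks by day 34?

Nothing blocks asset creation, so it runs from day 0 to day 9.
Localization cannot begin until asset creation (finishes day 9). It runs from day 9 to 9 + 3 = day 12.
Code integration waits on asset creation (finishes day 9), so it starts at day 9 and finishes at 9 + 2 = day 11.
Level scripting cannot begin until asset creation (finishes day 9, plus 1-day gap → day 10). It runs from day 10 to 10 + 3 = day 13.
Cert submission has to wait for level scripting (finishes day 13); asset creation (finishes day 9). The latest of these is day 13, so cert submission runs day 13 to 13 + 10 = day 23.
For patch build: cert submission (finishes day 23); level scripting (finishes day 13). Taking the maximum gives a start of day 23, and it finishes at 23 + 7 = day 30.
Every task is finished by day 30, which is no later than the deadline of 34, so the schedule is feasible.

Yes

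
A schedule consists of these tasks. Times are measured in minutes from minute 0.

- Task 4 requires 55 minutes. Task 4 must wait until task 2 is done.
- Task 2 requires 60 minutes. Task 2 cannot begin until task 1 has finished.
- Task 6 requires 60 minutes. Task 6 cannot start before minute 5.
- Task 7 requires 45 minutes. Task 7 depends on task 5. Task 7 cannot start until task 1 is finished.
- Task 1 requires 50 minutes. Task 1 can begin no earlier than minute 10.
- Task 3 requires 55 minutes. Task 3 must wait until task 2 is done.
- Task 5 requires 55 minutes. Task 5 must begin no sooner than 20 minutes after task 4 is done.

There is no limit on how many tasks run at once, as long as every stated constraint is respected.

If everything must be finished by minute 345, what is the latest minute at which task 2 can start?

110

Task 3 has no dependents, so it just needs to finish by minute 345. Starting by 345 − 55 = minute 290 achieves that.
Task 7 has no dependents, so it just needs to finish by minute 345. Starting by 345 − 45 = minute 300 achieves that.
Task 5 has to be done before task 7 (must start by minute 300). That means finishing by minute 300, i.e. starting by 300 − 55 = minute 245.
Since task 5 (must start by minute 245, minus 20-minute gap → minute 225) depends on it, task 4 must finish by minute 225. Backing off its 55-minute duration gives a latest start of minute 170.
Task 2 feeds task 3 (must start by minute 290); task 4 (must start by minute 170). Taking the minimum, task 2 must finish by minute 170 and start by 170 − 60 = minute 110.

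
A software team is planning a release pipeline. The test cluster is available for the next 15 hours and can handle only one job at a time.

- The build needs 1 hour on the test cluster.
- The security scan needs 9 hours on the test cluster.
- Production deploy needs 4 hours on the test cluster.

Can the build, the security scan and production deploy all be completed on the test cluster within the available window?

Yes

Running back to back, the jobs need 1 + 9 + 4 = 14 hours on the test cluster.
Since 14 ≤ 15, they fit within the window.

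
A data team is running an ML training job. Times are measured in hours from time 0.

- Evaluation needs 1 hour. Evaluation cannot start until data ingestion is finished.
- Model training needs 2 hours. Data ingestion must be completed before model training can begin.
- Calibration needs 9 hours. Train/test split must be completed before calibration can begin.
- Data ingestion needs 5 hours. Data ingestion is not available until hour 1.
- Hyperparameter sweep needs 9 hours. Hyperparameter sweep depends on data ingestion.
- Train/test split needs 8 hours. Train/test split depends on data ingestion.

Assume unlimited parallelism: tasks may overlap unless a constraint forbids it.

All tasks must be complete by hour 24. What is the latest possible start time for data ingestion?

Calibration must finish by hour 24; it takes 9 hours, so it must start by 24 − 9 = hour 15.
Train/test split feeds into calibration (must start by hour 15); so train/test split must finish by hour 15 and therefore start by hour 7.
Nothing follows hyperparameter sweep; the deadline of hour 24 is its only limit. It must start by 24 − 9 = hour 15.
To finish by hour 24, model training (duration 2) must start no later than hour 22.
Evaluation has no dependents, so it just needs to finish by hour 24. Starting by 24 − 1 = hour 23 achieves that.
Data ingestion has several dependents: train/test split (must start by hour 7); hyperparameter sweep (must start by hour 15); model training (must start by hour 22); evaluation (must start by hour 23). The earliest of those limits is hour 7, so data ingestion must start by 7 − 5 = hour 2.

2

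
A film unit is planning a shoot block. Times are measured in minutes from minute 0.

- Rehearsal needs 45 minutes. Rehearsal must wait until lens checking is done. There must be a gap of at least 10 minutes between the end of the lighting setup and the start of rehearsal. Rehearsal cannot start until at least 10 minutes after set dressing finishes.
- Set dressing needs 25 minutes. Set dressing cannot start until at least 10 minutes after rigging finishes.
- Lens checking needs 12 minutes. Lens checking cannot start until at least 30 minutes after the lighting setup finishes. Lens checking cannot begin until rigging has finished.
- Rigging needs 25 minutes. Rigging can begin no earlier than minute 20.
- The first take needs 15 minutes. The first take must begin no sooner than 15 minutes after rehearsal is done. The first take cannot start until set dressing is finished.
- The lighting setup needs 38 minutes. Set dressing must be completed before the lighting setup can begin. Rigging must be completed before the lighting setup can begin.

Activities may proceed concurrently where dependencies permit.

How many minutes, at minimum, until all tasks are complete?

After its own release at minute 20, rigging can start at minute 20 and finishes at minute 45.
Set dressing waits on rigging (finishes minute 45, plus 10-minute gap → minute 55), so it starts at minute 55 and finishes at 55 + 25 = minute 80.
The lighting setup has to wait for set dressing (finishes minute 80); rigging (finishes minute 45). The latest of these is minute 80, so the lighting setup runs minute 80 to 80 + 38 = minute 118.
Lens checking cannot start until the lighting setup (finishes minute 118, plus 30-minute gap → minute 148); rigging (finishes minute 45). The controlling bound is minute 148, so lens checking finishes at 148 + 12 = minute 160.
For rehearsal: lens checking (finishes minute 160); the lighting setup (finishes minute 118, plus 10-minute gap → minute 128); set dressing (finishes minute 80, plus 10-minute gap → minute 90). Taking the maximum gives a start of minute 160, and it finishes at 160 + 45 = minute 205.
The first take needs all of rehearsal (finishes minute 205, plus 15-minute gap → minute 220); set dressing (finishes minute 80). That puts its earliest start at minute 220; it finishes at 220 + 15 = minute 235.
All tasks are finished once the last one completes. Finish times: Rigging at 45, Set dressing at 80, The lighting setup at 118, Lens checking at 160, Rehearsal at 205, The first take at 235. The latest is minute 235.

235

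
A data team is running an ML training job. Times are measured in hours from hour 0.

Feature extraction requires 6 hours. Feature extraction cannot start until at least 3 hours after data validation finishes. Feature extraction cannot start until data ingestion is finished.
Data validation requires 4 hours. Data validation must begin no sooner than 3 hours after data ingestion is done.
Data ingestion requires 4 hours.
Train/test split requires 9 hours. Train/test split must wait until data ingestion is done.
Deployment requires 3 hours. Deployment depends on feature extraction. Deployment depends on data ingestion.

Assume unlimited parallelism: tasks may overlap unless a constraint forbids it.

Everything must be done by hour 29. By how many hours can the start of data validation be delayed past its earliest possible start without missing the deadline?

Data ingestion can start immediately at hour 0; it finishes at hour 4.
After data ingestion (finishes hour 4, plus 3-hour gap → hour 7), data validation can start at hour 7 and finishes at hour 11.

Working backward from the deadline:
To finish by hour 29, deployment (duration 3) must start no later than hour 26.
Feature extraction has to be done before deployment (must start by hour 26). That means finishing by hour 26, i.e. starting by 26 − 6 = hour 20.
Data validation feeds into feature extraction (must start by hour 20, minus 3-hour gap → hour 17); so data validation must finish by hour 17 and therefore start by hour 13.
So data validation can start as early as hour 7 and as late as hour 13, giving 13 − 7 = 6 hours of slack.

6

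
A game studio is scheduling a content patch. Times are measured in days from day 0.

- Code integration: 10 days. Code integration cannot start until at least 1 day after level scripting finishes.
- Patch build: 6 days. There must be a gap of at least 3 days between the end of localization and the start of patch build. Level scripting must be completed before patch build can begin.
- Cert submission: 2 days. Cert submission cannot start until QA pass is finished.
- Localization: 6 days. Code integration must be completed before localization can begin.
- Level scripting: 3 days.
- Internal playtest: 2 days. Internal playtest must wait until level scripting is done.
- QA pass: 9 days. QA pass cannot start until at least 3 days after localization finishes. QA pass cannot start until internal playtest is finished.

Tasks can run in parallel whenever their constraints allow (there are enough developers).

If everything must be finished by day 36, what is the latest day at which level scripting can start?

Cert submission has no dependents, so it just needs to finish by day 36. Starting by 36 − 2 = day 34 achieves that.
Since cert submission (must start by day 34) depends on it, QA pass must finish by day 34. Backing off its 9-day duration gives a latest start of day 25.
Patch build must finish by day 36; it takes 6 days, so it must start by 36 − 6 = day 30.
For localization: QA pass (must start by day 25, minus 3-day gap → day 22); patch build (must start by day 30, minus 3-day gap → day 27). The most restrictive is day 22; with a 6-day duration, localization must start by day 16.
Code integration has to be done before localization (must start by day 16). That means finishing by day 16, i.e. starting by 16 − 10 = day 6.
Internal playtest must finish before QA pass (must start by day 25). With a 2-day duration, internal playtest must start by 25 − 2 = day 23.
Level scripting feeds code integration (must start by day 6, minus 1-day gap → day 5); internal playtest (must start by day 23); patch build (must start by day 30). Taking the minimum, level scripting must finish by day 5 and start by 5 − 3 = day 2.

2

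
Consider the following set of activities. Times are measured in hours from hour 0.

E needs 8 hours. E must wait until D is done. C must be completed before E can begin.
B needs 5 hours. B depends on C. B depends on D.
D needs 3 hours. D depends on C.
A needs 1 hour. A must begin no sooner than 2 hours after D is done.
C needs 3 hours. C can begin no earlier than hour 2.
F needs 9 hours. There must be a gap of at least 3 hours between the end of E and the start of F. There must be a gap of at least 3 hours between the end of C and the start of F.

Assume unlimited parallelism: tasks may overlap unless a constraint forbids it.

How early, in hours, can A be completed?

11

After its own release at hour 2, C can start at hour 2 and finishes at hour 5.
D cannot begin until C (finishes hour 5). It runs from hour 5 to 5 + 3 = hour 8.
A waits on D (finishes hour 8, plus 2-hour gap → hour 10), so it starts at hour 10 and finishes at 10 + 1 = hour 11.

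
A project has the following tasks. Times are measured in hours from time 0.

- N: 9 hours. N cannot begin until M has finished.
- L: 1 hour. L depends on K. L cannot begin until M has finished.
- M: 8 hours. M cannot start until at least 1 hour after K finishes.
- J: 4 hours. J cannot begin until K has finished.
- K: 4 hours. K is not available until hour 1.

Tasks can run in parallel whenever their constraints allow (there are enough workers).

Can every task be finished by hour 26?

Yes

K waits on its own release at hour 1, so it starts at hour 1 and finishes at 1 + 4 = hour 5.
After K (finishes hour 5, plus 1-hour gap → hour 6), M can start at hour 6 and finishes at hour 14.
N waits on M (finishes hour 14), so it starts at hour 14 and finishes at 14 + 9 = hour 23.
For L: K (finishes hour 5); M (finishes hour 14). Taking the maximum gives a start of hour 14, and it finishes at 14 + 1 = hour 15.
J waits on K (finishes hour 5), so it starts at hour 5 and finishes at 5 + 4 = hour 9.
Every task is finished by hour 23, which is no later than the deadline of 26, so the schedule is feasible.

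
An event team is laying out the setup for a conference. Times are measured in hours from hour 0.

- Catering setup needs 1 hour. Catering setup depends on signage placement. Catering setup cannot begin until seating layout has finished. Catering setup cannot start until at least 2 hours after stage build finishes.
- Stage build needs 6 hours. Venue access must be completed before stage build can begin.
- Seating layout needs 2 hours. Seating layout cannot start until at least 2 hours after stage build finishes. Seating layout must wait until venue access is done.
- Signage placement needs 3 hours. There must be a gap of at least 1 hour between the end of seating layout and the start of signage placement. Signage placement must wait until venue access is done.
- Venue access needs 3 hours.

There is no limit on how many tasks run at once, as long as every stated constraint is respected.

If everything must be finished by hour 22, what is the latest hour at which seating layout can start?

15

Catering setup has no dependents, so it just needs to finish by hour 22. Starting by 22 − 1 = hour 21 achieves that.
Signage placement feeds into catering setup (must start by hour 21); so signage placement must finish by hour 21 and therefore start by hour 18.
For seating layout: signage placement (must start by hour 18, minus 1-hour gap → hour 17); catering setup (must start by hour 21). The most restrictive is hour 17; with a 2-hour duration, seating layout must start by hour 15.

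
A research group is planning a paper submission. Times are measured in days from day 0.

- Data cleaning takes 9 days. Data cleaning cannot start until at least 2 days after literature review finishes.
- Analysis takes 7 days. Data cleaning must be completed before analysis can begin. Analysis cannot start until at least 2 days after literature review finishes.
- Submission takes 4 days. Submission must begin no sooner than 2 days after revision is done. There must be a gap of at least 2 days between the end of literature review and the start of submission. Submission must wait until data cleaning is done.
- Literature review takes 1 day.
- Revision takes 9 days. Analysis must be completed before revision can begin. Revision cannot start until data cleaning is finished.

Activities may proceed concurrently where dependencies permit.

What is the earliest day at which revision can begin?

19

Literature review can start immediately at day 0; it finishes at day 1.
Data cleaning cannot begin until literature review (finishes day 1, plus 2-day gap → day 3). It runs from day 3 to 3 + 9 = day 12.
Analysis has to wait for data cleaning (finishes day 12); literature review (finishes day 1, plus 2-day gap → day 3). The latest of these is day 12, so analysis runs day 12 to 12 + 7 = day 19.
Revision waits on analysis (finishes day 19); data cleaning (finishes day 12). The latest of these is day 19, which is the earliest revision can start.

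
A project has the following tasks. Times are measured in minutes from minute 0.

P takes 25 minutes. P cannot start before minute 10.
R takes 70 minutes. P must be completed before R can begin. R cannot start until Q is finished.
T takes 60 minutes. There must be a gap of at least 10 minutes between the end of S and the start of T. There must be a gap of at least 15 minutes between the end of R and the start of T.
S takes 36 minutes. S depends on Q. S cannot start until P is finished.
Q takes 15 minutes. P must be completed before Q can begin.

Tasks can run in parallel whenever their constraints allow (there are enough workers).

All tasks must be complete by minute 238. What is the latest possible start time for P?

T must finish by minute 238; it takes 60 minutes, so it must start by 238 − 60 = minute 178.
Since T (must start by minute 178, minus 15-minute gap → minute 163) depends on it, R must finish by minute 163. Backing off its 70-minute duration gives a latest start of minute 93.
S feeds into T (must start by minute 178, minus 10-minute gap → minute 168); so S must finish by minute 168 and therefore start by minute 132.
Q feeds R (must start by minute 93); S (must start by minute 132). Taking the minimum, Q must finish by minute 93 and start by 93 − 15 = minute 78.
P must finish in time for Q (must start by minute 78); R (must start by minute 93); S (must start by minute 132). The tightest is minute 78, so P must start by 78 − 25 = minute 53.

53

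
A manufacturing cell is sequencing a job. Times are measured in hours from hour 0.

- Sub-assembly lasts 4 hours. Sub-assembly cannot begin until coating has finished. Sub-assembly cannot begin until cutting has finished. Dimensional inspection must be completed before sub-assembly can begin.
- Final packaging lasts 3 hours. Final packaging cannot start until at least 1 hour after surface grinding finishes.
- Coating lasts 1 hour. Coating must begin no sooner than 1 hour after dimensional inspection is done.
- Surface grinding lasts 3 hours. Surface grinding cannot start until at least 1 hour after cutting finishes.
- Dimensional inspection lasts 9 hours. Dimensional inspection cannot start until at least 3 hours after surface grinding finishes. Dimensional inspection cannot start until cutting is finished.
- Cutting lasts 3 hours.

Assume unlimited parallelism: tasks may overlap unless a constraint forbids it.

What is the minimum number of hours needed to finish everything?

25

Nothing blocks cutting, so it runs from hour 0 to hour 3.
After cutting (finishes hour 3, plus 1-hour gap → hour 4), surface grinding can start at hour 4 and finishes at hour 7.
After surface grinding (finishes hour 7, plus 1-hour gap → hour 8), final packaging can start at hour 8 and finishes at hour 11.
Dimensional inspection needs all of surface grinding (finishes hour 7, plus 3-hour gap → hour 10); cutting (finishes hour 3). That puts its earliest start at hour 10; it finishes at 10 + 9 = hour 19.
Coating cannot begin until dimensional inspection (finishes hour 19, plus 1-hour gap → hour 20). It runs from hour 20 to 20 + 1 = hour 21.
Sub-assembly needs all of coating (finishes hour 21); cutting (finishes hour 3); dimensional inspection (finishes hour 19). That puts its earliest start at hour 21; it finishes at 21 + 4 = hour 25.
All tasks are finished once the last one completes. Finish times: Cutting at 3, Surface grinding at 7, Dimensional inspection at 19, Coating at 21, Sub-assembly at 25, Final packaging at 11. The latest is hour 25.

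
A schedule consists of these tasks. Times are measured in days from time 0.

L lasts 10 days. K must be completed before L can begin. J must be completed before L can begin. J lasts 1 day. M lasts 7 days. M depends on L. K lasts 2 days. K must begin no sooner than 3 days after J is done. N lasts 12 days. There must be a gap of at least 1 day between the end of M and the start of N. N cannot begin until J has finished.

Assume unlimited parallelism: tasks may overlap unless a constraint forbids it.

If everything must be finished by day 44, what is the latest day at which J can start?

Nothing follows N; the deadline of day 44 is its only limit. It must start by 44 − 12 = day 32.
M has to be done before N (must start by day 32, minus 1-day gap → day 31). That means finishing by day 31, i.e. starting by 31 − 7 = day 24.
L must finish before M (must start by day 24). With a 10-day duration, L must start by 24 − 10 = day 14.
K has to be done before L (must start by day 14). That means finishing by day 14, i.e. starting by 14 − 2 = day 12.
J must finish in time for K (must start by day 12, minus 3-day gap → day 9); L (must start by day 14); N (must start by day 32). The tightest is day 9, so J must start by 9 − 1 = day 8.

8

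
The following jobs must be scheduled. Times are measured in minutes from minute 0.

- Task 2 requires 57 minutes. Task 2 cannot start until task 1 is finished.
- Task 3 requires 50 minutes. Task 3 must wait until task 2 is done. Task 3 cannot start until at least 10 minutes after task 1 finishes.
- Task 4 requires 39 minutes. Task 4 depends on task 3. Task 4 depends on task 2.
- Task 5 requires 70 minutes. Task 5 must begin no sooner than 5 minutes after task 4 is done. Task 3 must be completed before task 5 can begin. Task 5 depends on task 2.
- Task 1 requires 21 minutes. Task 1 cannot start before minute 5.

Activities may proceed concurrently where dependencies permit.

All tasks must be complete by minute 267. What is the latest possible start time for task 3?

Task 5 has no dependents, so it just needs to finish by minute 267. Starting by 267 − 70 = minute 197 achieves that.
Task 4 has to be done before task 5 (must start by minute 197, minus 5-minute gap → minute 192). That means finishing by minute 192, i.e. starting by 192 − 39 = minute 153.
For task 3: task 4 (must start by minute 153); task 5 (must start by minute 197). The most restrictive is minute 153; with a 50-minute duration, task 3 must start by minute 103.

103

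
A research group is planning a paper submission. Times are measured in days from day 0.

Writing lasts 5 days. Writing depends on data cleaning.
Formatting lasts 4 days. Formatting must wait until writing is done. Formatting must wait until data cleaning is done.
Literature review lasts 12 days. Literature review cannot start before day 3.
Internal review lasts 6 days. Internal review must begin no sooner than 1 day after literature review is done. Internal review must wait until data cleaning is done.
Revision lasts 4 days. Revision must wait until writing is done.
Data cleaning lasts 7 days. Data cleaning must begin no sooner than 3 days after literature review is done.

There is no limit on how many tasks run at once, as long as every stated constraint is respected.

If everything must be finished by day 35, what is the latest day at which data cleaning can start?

Revision has no dependents, so it just needs to finish by day 35. Starting by 35 − 4 = day 31 achieves that.
Nothing follows formatting; the deadline of day 35 is its only limit. It must start by 35 − 4 = day 31.
Writing must finish in time for revision (must start by day 31); formatting (must start by day 31). The tightest is day 31, so writing must start by 31 − 5 = day 26.
Internal review must finish by day 35; it takes 6 days, so it must start by 35 − 6 = day 29.
Data cleaning feeds writing (must start by day 26); internal review (must start by day 29); formatting (must start by day 31). Taking the minimum, data cleaning must finish by day 26 and start by 26 − 7 = day 19.

19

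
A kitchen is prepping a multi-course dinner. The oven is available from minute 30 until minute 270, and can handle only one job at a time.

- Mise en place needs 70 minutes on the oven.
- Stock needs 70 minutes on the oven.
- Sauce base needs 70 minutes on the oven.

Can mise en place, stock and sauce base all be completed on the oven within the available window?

Yes

The oven window is 270 − 30 = 240 minutes.
Running back to back, the jobs need 70 + 70 + 70 = 210 minutes on the oven.
Since 210 ≤ 240, they fit within the window.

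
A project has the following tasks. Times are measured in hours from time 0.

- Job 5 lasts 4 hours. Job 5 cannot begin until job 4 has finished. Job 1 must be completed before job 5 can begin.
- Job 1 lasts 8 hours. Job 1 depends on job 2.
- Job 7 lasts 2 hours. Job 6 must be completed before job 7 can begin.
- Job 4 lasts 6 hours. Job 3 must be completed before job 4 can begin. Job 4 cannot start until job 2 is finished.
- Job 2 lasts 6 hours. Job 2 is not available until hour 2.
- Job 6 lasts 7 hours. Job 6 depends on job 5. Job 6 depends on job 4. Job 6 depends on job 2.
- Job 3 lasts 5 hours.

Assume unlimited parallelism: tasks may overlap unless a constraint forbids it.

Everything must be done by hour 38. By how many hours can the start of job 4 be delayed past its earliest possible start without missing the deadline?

11

Job 3 can start immediately at hour 0; it finishes at hour 5.
Job 2 waits on its own release at hour 2, so it starts at hour 2 and finishes at 2 + 6 = hour 8.
Job 4 needs all of job 3 (finishes hour 5); job 2 (finishes hour 8). That puts its earliest start at hour 8; it finishes at 8 + 6 = hour 14.

Working backward from the deadline:
Nothing follows job 7; the deadline of hour 38 is its only limit. It must start by 38 − 2 = hour 36.
Since job 7 (must start by hour 36) depends on it, job 6 must finish by hour 36. Backing off its 7-hour duration gives a latest start of hour 29.
Job 5 has to be done before job 6 (must start by hour 29). That means finishing by hour 29, i.e. starting by 29 − 4 = hour 25.
For job 4: job 5 (must start by hour 25); job 6 (must start by hour 29). The most restrictive is hour 25; with a 6-hour duration, job 4 must start by hour 19.
So job 4 can start as early as hour 8 and as late as hour 19, giving 19 − 8 = 11 hours of slack.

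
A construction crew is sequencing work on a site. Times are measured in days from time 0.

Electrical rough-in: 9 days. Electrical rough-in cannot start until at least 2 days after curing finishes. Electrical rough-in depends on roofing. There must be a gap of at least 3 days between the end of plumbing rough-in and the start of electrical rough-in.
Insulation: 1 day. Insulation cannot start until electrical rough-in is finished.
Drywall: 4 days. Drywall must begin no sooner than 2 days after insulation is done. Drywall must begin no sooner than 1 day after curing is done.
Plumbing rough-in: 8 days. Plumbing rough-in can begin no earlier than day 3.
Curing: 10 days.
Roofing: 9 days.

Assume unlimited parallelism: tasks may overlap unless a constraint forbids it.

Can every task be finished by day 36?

After its own release at day 3, plumbing rough-in can start at day 3 and finishes at day 11.
Roofing has no prerequisites, so it starts at day 0 and finishes at day 9.
Curing has no prerequisites, so it starts at day 0 and finishes at day 10.
Electrical rough-in has to wait for curing (finishes day 10, plus 2-day gap → day 12); roofing (finishes day 9); plumbing rough-in (finishes day 11, plus 3-day gap → day 14). The latest of these is day 14, so electrical rough-in runs day 14 to 14 + 9 = day 23.
After electrical rough-in (finishes day 23), insulation can start at day 23 and finishes at day 24.
Drywall has to wait for insulation (finishes day 24, plus 2-day gap → day 26); curing (finishes day 10, plus 1-day gap → day 11). The latest of these is day 26, so drywall runs day 26 to 26 + 4 = day 30.
Every task is finished by day 30, which is no later than the deadline of 36, so the schedule is feasible.

Yes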